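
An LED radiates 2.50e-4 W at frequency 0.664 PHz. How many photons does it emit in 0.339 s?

Total energy: E_total = P·t = 2.50e-4 × 0.339 = 8.475e-5 J.
Per-photon energy: E = 4.400e-19 J.
N = E_total / E_photon = 1.93e14.

1.93e14 photons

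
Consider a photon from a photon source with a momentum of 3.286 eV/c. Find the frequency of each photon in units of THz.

Convert to SI: p = 3.286 eV/c = 1.7561·10^-27 kg·m/s.
Since f = pc/h for a photon, f = 7.946·10^14 Hz.
Converting to THz: f = 794.6 THz ≈ 795 THz.

795 THz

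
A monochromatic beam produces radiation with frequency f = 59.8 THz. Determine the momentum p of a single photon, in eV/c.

0.247 eV/c

First convert: f = 59.8 THz = 5.98 × 10^13 Hz.
Since p = hf/c for a photon, p = 1.322 × 10^-28 kg·m/s.
Converting to eV/c: p = 0.2473 eV/c ≈ 0.247 eV/c.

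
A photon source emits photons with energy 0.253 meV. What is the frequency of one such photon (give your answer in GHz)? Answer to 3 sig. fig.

First convert: E = 0.253 meV = 4.0535e-23 J.
For a photon f = E/h, so f = 6.118e10 Hz.
Converting to GHz: f = 61.18 GHz ≈ 61.2 GHz.

61.2 GHz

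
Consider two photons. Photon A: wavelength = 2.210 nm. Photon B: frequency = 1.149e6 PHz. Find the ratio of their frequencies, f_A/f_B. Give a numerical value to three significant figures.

1.18e-4

f_A = 1.357e17 Hz (from wavelength = 2.210 nm, via f = c/λ).
f_B = 1.149e21 Hz (from frequency = 1.149e6 PHz, via f given directly).
Ratio = 1.357e17 / 1.149e21 = 1.18e-4.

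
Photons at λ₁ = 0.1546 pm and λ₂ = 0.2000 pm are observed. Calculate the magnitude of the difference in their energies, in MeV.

Using E = hc/λ: E₁ = 1.2849e-12 J, E₂ = 9.9322e-13 J.
|ΔE| = |1.2849e-12 − 9.9322e-13| = 2.92e-13 J = 1.82 MeV.

1.82 MeV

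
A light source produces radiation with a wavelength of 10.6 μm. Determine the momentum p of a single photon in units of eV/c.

0.117 eV/c

Take h = 6.62607015e-34 J·s, c = 2.99792458e8 m/s, 1 eV = 1.602176634e-19 J.
First convert: λ = 10.6 μm = 1.06e-5 m.
For a photon p = h/λ, so p = 6.251e-29 kg·m/s.
Converting to eV/c: p = 0.1170 eV/c ≈ 0.117 eV/c.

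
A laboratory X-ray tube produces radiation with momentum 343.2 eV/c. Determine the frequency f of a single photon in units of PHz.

83.0 PHz

Convert to SI: p = 343.2 eV/c = 1.8342 × 10^-25 kg·m/s.
Apply f = pc/h: f = 8.299 × 10^16 Hz.
Converting to PHz: f = 82.99 PHz ≈ 83.0 PHz.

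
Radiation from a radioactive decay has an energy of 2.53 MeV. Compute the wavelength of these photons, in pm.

Take h = 6.62607015e-34 J·s, c = 2.99792458e8 m/s, 1 eV = 1.602176634e-19 J.
First convert: E = 2.53 MeV = 4.0535e-13 J.
Since λ = hc/E for a photon, λ = 4.901e-13 m.
Converting to pm: λ = 0.4901 pm ≈ 0.490 pm.

0.490 pm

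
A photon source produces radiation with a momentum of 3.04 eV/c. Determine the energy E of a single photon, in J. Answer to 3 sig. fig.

(c = 2.99792458 × 10^8 m/s, 1 eV = 1.602176634 × 10^-19 J.)
First convert: p = 3.04 eV/c = 1.6247 × 10^-27 kg·m/s.
The photon relation is E = pc, giving E = 4.871 × 10^-19 J.
So E ≈ 4.87 × 10^-19 J.

4.87 × 10^-19 J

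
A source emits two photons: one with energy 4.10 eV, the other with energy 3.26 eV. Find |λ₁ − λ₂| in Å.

779 Å

Using λ = hc/E: λ₁ = 3.024e-7 m, λ₂ = 3.803e-7 m.
|Δλ| = |3.024e-7 − 3.803e-7| = 7.79e-8 m = 779 Å.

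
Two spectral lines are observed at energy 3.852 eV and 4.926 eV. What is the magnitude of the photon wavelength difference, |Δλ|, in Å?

702 Å

Using λ = hc/E: λ₁ = 3.2187e-7 m, λ₂ = 2.5169e-7 m.
|Δλ| = |3.2187e-7 − 2.5169e-7| = 7.02e-8 m = 702 Å.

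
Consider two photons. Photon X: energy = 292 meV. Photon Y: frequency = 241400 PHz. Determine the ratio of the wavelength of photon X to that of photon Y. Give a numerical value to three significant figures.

λ_X = 4.246 × 10^-6 m (from energy = 292 meV, via λ = hc/E).
λ_Y = 1.242 × 10^-12 m (from frequency = 241400 PHz, via λ = c/f).
Ratio = 4.246 × 10^-6 / 1.242 × 10^-12 = 3.42 × 10^6.

3.42 × 10^6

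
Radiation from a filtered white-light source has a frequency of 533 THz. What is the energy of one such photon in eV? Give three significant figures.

Use h = 6.62607015e-34 J·s, 1 eV = 1.602176634e-19 J.
First convert: f = 533 THz = 5.33e14 Hz.
For a photon E = hf, so E = 3.532e-19 J.
Converting to eV: E = 2.204 eV ≈ 2.20 eV.

2.20 eV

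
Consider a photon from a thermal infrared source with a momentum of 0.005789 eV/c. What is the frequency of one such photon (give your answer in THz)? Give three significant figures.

Take h = 6.62607015e-34 J·s, c = 2.99792458e8 m/s, 1 eV = 1.602176634e-19 J.
First convert: p = 0.005789 eV/c = 3.0938e-30 kg·m/s.
For a photon f = pc/h, so f = 1.400e12 Hz.
Converting to THz: f = 1.400 THz ≈ 1.40 THz.

1.40 THz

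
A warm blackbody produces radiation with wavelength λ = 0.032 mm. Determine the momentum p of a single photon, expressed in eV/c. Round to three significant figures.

Convert to SI: λ = 0.032 mm = 3.2·10^-5 m.
For a photon p = h/λ, so p = 2.071·10^-29 kg·m/s.
Converting to eV/c: p = 0.03875 eV/c ≈ 0.0387 eV/c.

0.0387 eV/c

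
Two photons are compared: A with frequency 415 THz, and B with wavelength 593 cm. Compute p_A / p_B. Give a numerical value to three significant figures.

8.21 × 10^6

p_A = 9.172 × 10^-28 kg·m/s (from frequency = 415 THz, via p = hf/c).
p_B = 1.117 × 10^-34 kg·m/s (from wavelength = 593 cm, via p = h/λ).
Ratio = 9.172 × 10^-28 / 1.117 × 10^-34 = 8.21 × 10^6.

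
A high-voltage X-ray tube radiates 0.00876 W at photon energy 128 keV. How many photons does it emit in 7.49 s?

Total energy: E_total = P·t = 0.00876 × 7.49 = 0.06561 J.
Per-photon energy: E = 2.051e-14 J.
N = E_total / E_photon = 3.20e12.

3.20e12 photons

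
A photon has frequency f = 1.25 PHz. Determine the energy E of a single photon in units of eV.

Take h = 6.62607015·10^-34 J·s, 1 eV = 1.602176634·10^-19 J.
Convert to SI: f = 1.25 PHz = 1.25·10^15 Hz.
For a photon E = hf, so E = 8.283·10^-19 J.
Converting to eV: E = 5.170 eV ≈ 5.17 eV.

5.17 eV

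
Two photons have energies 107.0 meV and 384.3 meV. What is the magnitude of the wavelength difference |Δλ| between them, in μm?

Using λ = hc/E: λ₁ = 1.1587 × 10^-5 m, λ₂ = 3.2262 × 10^-6 m.
|Δλ| = |1.1587 × 10^-5 − 3.2262 × 10^-6| = 8.36 × 10^-6 m = 8.36 μm.

8.36 μm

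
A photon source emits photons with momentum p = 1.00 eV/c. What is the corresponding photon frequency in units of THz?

242 THz

Convert to SI: p = 1.00 eV/c = 5.3443e-28 kg·m/s.
For a photon f = pc/h, so f = 2.418e14 Hz.
Converting to THz: f = 241.8 THz ≈ 242 THz.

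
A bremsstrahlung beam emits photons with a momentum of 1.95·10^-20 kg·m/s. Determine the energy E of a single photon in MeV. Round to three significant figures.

36.5 MeV

The photon relation is E = pc, giving E = 5.846·10^-12 J.
Converting to MeV: E = 36.49 MeV ≈ 36.5 MeV.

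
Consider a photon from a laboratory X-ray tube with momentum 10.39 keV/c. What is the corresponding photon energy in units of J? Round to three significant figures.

(c = 2.99792458 × 10^8 m/s, 1 eV = 1.602176634 × 10^-19 J.)
In SI units: p = 10.39 keV/c = 5.5527 × 10^-24 kg·m/s.
The photon relation is E = pc, giving E = 1.665 × 10^-15 J.
So E ≈ 1.66 × 10^-15 J.

1.66 × 10^-15 J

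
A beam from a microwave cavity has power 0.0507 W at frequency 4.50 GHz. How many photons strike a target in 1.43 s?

Total energy: E_total = P·t = 0.0507 × 1.43 = 0.07250 J.
Per-photon energy: E = 2.982 × 10^-24 J.
N = E_total / E_photon = 2.43 × 10^22.

2.43 × 10^22 photons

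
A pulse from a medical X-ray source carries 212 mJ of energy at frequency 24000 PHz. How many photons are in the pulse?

Per-photon energy: E = 1.590 × 10^-14 J (from frequency = 24000 PHz).
N = E_total / E_photon = 0.212 J / 1.590 × 10^-14 J = 1.33 × 10^13.

1.33 × 10^13 photons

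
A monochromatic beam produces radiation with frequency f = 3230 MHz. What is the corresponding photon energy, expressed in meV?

(h = 6.62607015e-34 J·s, 1 eV = 1.602176634e-19 J.)
First convert: f = 3230 MHz = 3.23e9 Hz.
The photon relation is E = hf, giving E = 2.140e-24 J.
Converting to meV: E = 0.01336 meV ≈ 0.0134 meV.

0.0134 meV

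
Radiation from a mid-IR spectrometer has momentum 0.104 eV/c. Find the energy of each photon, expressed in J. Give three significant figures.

Take c = 2.99792458e8 m/s, 1 eV = 1.602176634e-19 J.
Convert to SI: p = 0.104 eV/c = 5.5581e-29 kg·m/s.
For a photon E = pc, so E = 1.666e-20 J.
So E ≈ 1.67e-20 J.

1.67e-20 J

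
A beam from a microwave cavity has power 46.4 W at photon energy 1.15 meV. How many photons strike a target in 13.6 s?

Total energy: E_total = P·t = 46.4 × 13.6 = 631.0 J.
Per-photon energy: E = 1.843 × 10^-22 J.
N = E_total / E_photon = 3.42 × 10^24.

3.42 × 10^24 photons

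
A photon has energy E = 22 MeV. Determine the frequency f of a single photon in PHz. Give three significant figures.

5.32 × 10^6 PHz

First convert: E = 22 MeV = 3.5248 × 10^-12 J.
For a photon f = E/h, so f = 5.320 × 10^21 Hz.
Converting to PHz: f = 5.320 × 10^6 PHz ≈ 5.32 × 10^6 PHz.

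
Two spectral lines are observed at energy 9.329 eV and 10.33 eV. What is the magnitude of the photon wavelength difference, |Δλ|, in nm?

Using λ = hc/E: λ₁ = 1.3290 × 10^-7 m, λ₂ = 1.2002 × 10^-7 m.
|Δλ| = |1.3290 × 10^-7 − 1.2002 × 10^-7| = 1.29 × 10^-8 m = 12.9 nm.

12.9 nm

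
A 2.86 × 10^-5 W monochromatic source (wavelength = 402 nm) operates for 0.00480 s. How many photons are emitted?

Total energy: E_total = P·t = 2.86 × 10^-5 × 0.00480 = 1.373 × 10^-7 J.
Per-photon energy: E = 4.941 × 10^-19 J.
N = E_total / E_photon = 2.78 × 10^11.

2.78 × 10^11 photons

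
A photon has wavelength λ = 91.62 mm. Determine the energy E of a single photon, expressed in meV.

(h = 6.62607015·10^-34 J·s, c = 2.99792458·10^8 m/s, 1 eV = 1.602176634·10^-19 J.)
In SI units: λ = 91.62 mm = 0.09162 m.
Apply E = hc/λ: E = 2.168·10^-24 J.
Converting to meV: E = 0.01353 meV ≈ 0.0135 meV.

0.0135 meV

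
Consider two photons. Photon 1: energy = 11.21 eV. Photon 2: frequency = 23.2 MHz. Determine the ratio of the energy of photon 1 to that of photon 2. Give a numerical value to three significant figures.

E_1 = 1.796e-18 J (from energy = 11.21 eV, via E given directly).
E_2 = 1.537e-26 J (from frequency = 23.2 MHz, via E = hf).
Ratio = 1.796e-18 / 1.537e-26 = 1.17e8.

1.17e8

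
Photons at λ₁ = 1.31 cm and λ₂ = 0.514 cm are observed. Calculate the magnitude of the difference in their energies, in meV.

Using E = hc/λ: E₁ = 1.516e-23 J, E₂ = 3.865e-23 J.
|ΔE| = |1.516e-23 − 3.865e-23| = 2.35e-23 J = 0.147 meV.

0.147 meV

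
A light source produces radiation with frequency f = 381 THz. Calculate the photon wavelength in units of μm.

0.787 μm

Use c = 2.99792458 × 10^8 m/s.
In SI units: f = 381 THz = 3.81 × 10^14 Hz.
For a photon λ = c/f, so λ = 7.869 × 10^-7 m.
Converting to μm: λ = 0.7869 μm ≈ 0.787 μm.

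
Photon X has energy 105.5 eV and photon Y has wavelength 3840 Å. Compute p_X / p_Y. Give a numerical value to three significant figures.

32.7

p_X = 5.638·10^-26 kg·m/s (from energy = 105.5 eV, via p = E/c).
p_Y = 1.726·10^-27 kg·m/s (from wavelength = 3840 Å, via p = h/λ).
Ratio = 5.638·10^-26 / 1.726·10^-27 = 32.7.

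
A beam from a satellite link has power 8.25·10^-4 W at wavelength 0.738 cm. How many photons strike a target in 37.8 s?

Total energy: E_total = P·t = 8.25·10^-4 × 37.8 = 0.03118 J.
Per-photon energy: E = 2.692·10^-23 J.
N = E_total / E_photon = 1.16·10^21.

1.16·10^21 photons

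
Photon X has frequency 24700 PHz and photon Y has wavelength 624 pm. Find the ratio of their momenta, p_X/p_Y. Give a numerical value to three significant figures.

p_X = 5.459e-23 kg·m/s (from frequency = 24700 PHz, via p = hf/c).
p_Y = 1.062e-24 kg·m/s (from wavelength = 624 pm, via p = h/λ).
Ratio = 5.459e-23 / 1.062e-24 = 51.4.

51.4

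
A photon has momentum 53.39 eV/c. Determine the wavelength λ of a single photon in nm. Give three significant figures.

23.2 nm

First convert: p = 53.39 eV/c = 2.8533 × 10^-26 kg·m/s.
For a photon λ = h/p, so λ = 2.322 × 10^-8 m.
Converting to nm: λ = 23.22 nm ≈ 23.2 nm.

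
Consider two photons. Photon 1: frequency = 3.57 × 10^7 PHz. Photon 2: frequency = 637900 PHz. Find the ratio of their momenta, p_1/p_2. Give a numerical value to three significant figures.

56.0

p_1 = 7.890 × 10^-20 kg·m/s (from frequency = 3.57 × 10^7 PHz, via p = hf/c).
p_2 = 1.410 × 10^-21 kg·m/s (from frequency = 637900 PHz, via p = hf/c).
Ratio = 7.890 × 10^-20 / 1.410 × 10^-21 = 56.0.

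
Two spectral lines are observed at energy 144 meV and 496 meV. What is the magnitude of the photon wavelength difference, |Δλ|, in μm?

6.11 μm

Using λ = hc/E: λ₁ = 8.610 × 10^-6 m, λ₂ = 2.500 × 10^-6 m.
|Δλ| = |8.610 × 10^-6 − 2.500 × 10^-6| = 6.11 × 10^-6 m = 6.11 μm.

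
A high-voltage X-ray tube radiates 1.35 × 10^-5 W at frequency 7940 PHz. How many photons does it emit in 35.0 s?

Total energy: E_total = P·t = 1.35 × 10^-5 × 35.0 = 4.725 × 10^-4 J.
Per-photon energy: E = 5.261 × 10^-15 J.
N = E_total / E_photon = 8.98 × 10^10.

8.98 × 10^10 photons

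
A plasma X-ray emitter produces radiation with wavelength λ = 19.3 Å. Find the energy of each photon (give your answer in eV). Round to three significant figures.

(h = 6.62607015 × 10^-34 J·s, c = 2.99792458 × 10^8 m/s, 1 eV = 1.602176634 × 10^-19 J.)
First convert: λ = 19.3 Å = 1.93 × 10^-9 m.
Since E = hc/λ for a photon, E = 1.029 × 10^-16 J.
Converting to eV: E = 642.4 eV ≈ 642 eV.

642 eV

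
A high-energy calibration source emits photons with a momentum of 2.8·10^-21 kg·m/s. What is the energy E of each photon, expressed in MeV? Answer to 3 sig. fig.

5.24 MeV

For a photon E = pc, so E = 8.394·10^-13 J.
Converting to MeV: E = 5.239 MeV ≈ 5.24 MeV.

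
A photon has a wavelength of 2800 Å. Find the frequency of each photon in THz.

First convert: λ = 2800 Å = 2.80 × 10^-7 m.
Apply f = c/λ: f = 1.071 × 10^15 Hz.
Converting to THz: f = 1071 THz ≈ 1070 THz.

1070 THz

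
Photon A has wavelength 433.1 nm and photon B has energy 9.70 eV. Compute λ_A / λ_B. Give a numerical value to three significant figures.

3.39

λ_A = 4.331 × 10^-7 m (from wavelength = 433.1 nm, via λ given directly).
λ_B = 1.278 × 10^-7 m (from energy = 9.70 eV, via λ = hc/E).
Ratio = 4.331 × 10^-7 / 1.278 × 10^-7 = 3.39.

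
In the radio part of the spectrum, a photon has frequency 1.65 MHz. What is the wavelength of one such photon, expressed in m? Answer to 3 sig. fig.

182 m

First convert: f = 1.65 MHz = 1.65e6 Hz.
Since λ = c/f for a photon, λ = 181.7 m.
So λ ≈ 182 m.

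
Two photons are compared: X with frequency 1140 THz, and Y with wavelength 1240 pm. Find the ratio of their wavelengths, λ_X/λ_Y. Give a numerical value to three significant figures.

212

λ_X = 2.630·10^-7 m (from frequency = 1140 THz, via λ = c/f).
λ_Y = 1.240·10^-9 m (from wavelength = 1240 pm, via λ given directly).
Ratio = 2.630·10^-7 / 1.240·10^-9 = 212.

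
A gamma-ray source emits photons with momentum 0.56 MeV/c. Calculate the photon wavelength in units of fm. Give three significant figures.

2210 fm

Use h = 6.62607015 × 10^-34 J·s, c = 2.99792458 × 10^8 m/s, 1 eV = 1.602176634 × 10^-19 J.
Convert to SI: p = 0.56 MeV/c = 2.9928 × 10^-22 kg·m/s.
Apply λ = h/p: λ = 2.214 × 10^-12 m.
Converting to fm: λ = 2214 fm ≈ 2210 fm.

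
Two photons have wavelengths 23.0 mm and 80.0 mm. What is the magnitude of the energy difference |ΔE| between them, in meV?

0.0384 meV

Using E = hc/λ: E₁ = 8.637e-24 J, E₂ = 2.483e-24 J.
|ΔE| = |8.637e-24 − 2.483e-24| = 6.15e-24 J = 0.0384 meV.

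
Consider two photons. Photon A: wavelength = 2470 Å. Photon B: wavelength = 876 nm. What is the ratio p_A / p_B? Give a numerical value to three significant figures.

3.55

p_A = 2.683e-27 kg·m/s (from wavelength = 2470 Å, via p = h/λ).
p_B = 7.564e-28 kg·m/s (from wavelength = 876 nm, via p = h/λ).
Ratio = 2.683e-27 / 7.564e-28 = 3.55.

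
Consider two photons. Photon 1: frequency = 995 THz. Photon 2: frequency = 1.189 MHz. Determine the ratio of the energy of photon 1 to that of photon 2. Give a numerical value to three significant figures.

8.37 × 10^8

E_1 = 6.593 × 10^-19 J (from frequency = 995 THz, via E = hf).
E_2 = 7.878 × 10^-28 J (from frequency = 1.189 MHz, via E = hf).
Ratio = 6.593 × 10^-19 / 7.878 × 10^-28 = 8.37 × 10^8.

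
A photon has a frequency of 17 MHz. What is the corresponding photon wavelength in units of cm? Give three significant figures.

First convert: f = 17 MHz = 1.7e7 Hz.
The photon relation is λ = c/f, giving λ = 17.63 m.
Converting to cm: λ = 1763 cm ≈ 1760 cm.

1760 cm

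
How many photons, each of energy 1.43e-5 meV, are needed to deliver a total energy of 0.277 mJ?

Per-photon energy: E = 2.291e-27 J (from energy = 1.43e-5 meV).
N = E_total / E_photon = 2.77e-4 J / 2.291e-27 J = 1.21e23.

1.21e23 photons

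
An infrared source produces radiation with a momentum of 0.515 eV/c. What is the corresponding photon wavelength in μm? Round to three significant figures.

First convert: p = 0.515 eV/c = 2.7523 × 10^-28 kg·m/s.
For a photon λ = h/p, so λ = 2.407 × 10^-6 m.
Converting to μm: λ = 2.407 μm ≈ 2.41 μm.

2.41 μm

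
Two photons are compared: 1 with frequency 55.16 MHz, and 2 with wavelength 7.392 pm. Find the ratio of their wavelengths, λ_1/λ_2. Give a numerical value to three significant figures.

7.35e11

λ_1 = 5.435 m (from frequency = 55.16 MHz, via λ = c/f).
λ_2 = 7.392e-12 m (from wavelength = 7.392 pm, via λ given directly).
Ratio = 5.435 / 7.392e-12 = 7.35e11.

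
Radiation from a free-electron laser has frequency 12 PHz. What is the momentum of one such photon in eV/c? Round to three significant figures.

49.6 eV/c

First convert: f = 12 PHz = 1.2 × 10^16 Hz.
For a photon p = hf/c, so p = 2.652 × 10^-26 kg·m/s.
Converting to eV/c: p = 49.63 eV/c ≈ 49.6 eV/c.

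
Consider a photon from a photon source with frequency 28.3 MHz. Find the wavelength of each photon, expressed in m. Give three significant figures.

Use c = 2.99792458 × 10^8 m/s.
First convert: f = 28.3 MHz = 2.83 × 10^7 Hz.
The photon relation is λ = c/f, giving λ = 10.59 m.
So λ ≈ 10.6 m.

10.6 m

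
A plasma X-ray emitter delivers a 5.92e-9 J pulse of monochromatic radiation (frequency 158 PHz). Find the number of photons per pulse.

5.65e7 photons

Per-photon energy: E = 1.047e-16 J (from frequency = 158 PHz).
N = E_total / E_photon = 5.92e-9 J / 1.047e-16 J = 5.65e7.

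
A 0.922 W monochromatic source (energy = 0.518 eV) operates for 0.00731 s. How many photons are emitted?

Total energy: E_total = P·t = 0.922 × 0.00731 = 0.006740 J.
Per-photon energy: E = 8.299e-20 J.
N = E_total / E_photon = 8.12e16.

8.12e16 photons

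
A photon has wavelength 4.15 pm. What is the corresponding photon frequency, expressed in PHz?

Convert to SI: λ = 4.15 pm = 4.15e-12 m.
Since f = c/λ for a photon, f = 7.224e19 Hz.
Converting to PHz: f = 72240 PHz ≈ 7.22e4 PHz.

7.22e4 PHz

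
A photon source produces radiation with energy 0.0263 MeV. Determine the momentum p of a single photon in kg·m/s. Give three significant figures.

Take c = 2.99792458e8 m/s, 1 eV = 1.602176634e-19 J.
First convert: E = 0.0263 MeV = 4.2137e-15 J.
Since p = E/c for a photon, p = 1.406e-23 kg·m/s.
So p ≈ 1.41e-23 kg·m/s.

1.41e-23 kg·m/s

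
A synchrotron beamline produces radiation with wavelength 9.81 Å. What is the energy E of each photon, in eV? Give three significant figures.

In SI units: λ = 9.81 Å = 9.81·10^-10 m.
The photon relation is E = hc/λ, giving E = 2.025·10^-16 J.
Converting to eV: E = 1264 eV ≈ 1260 eV.

1260 eV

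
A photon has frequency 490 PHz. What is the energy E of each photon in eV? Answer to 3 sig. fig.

Convert to SI: f = 490 PHz = 4.9 × 10^17 Hz.
For a photon E = hf, so E = 3.247 × 10^-16 J.
Converting to eV: E = 2026 eV ≈ 2030 eV.

2030 eV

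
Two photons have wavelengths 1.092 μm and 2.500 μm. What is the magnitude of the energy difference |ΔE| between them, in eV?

0.639 eV

Using E = hc/λ: E₁ = 1.8191 × 10^-19 J, E₂ = 7.9458 × 10^-20 J.
|ΔE| = |1.8191 × 10^-19 − 7.9458 × 10^-20| = 1.02 × 10^-19 J = 0.639 eV.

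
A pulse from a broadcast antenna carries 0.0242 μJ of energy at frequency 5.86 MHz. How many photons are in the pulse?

6.23e18 photons

Per-photon energy: E = 3.883e-27 J (from frequency = 5.86 MHz).
N = E_total / E_photon = 2.42e-8 J / 3.883e-27 J = 6.23e18.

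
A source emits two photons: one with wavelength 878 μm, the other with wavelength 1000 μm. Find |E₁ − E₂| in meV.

Using E = hc/λ: E₁ = 2.262 × 10^-22 J, E₂ = 1.986 × 10^-22 J.
|ΔE| = |2.262 × 10^-22 − 1.986 × 10^-22| = 2.76 × 10^-23 J = 0.172 meV.

0.172 meV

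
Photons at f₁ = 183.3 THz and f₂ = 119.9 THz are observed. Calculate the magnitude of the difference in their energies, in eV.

Using E = hf: E₁ = 1.2146 × 10^-19 J, E₂ = 7.9447 × 10^-20 J.
|ΔE| = |1.2146 × 10^-19 − 7.9447 × 10^-20| = 4.20 × 10^-20 J = 0.262 eV.

0.262 eV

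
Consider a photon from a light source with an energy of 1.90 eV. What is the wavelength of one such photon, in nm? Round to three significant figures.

First convert: E = 1.90 eV = 3.0441 × 10^-19 J.
For a photon λ = hc/E, so λ = 6.525 × 10^-7 m.
Converting to nm: λ = 652.5 nm ≈ 653 nm.

653 nm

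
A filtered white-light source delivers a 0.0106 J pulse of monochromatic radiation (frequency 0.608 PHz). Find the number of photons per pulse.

Per-photon energy: E = 4.029 × 10^-19 J (from frequency = 0.608 PHz).
N = E_total / E_photon = 0.0106 J / 4.029 × 10^-19 J = 2.63 × 10^16.

2.63 × 10^16 photons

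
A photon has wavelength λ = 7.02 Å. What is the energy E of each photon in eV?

Use h = 6.62607015e-34 J·s, c = 2.99792458e8 m/s, 1 eV = 1.602176634e-19 J.
Convert to SI: λ = 7.02 Å = 7.02e-10 m.
The photon relation is E = hc/λ, giving E = 2.830e-16 J.
Converting to eV: E = 1766 eV ≈ 1770 eV.

1770 eV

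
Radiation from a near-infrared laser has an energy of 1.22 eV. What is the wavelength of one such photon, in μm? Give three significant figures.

Take h = 6.62607015e-34 J·s, c = 2.99792458e8 m/s, 1 eV = 1.602176634e-19 J.
In SI units: E = 1.22 eV = 1.9547e-19 J.
For a photon λ = hc/E, so λ = 1.016e-6 m.
Converting to μm: λ = 1.016 μm ≈ 1.02 μm.

1.02 μm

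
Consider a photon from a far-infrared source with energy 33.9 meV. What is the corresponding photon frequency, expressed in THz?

8.20 THz

Convert to SI: E = 33.9 meV = 5.4314e-21 J.
Apply f = E/h: f = 8.197e12 Hz.
Converting to THz: f = 8.197 THz ≈ 8.20 THz.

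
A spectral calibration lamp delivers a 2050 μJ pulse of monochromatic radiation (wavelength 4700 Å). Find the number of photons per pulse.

Per-photon energy: E = 4.226 × 10^-19 J (from wavelength = 4700 Å).
N = E_total / E_photon = 0.00205 J / 4.226 × 10^-19 J = 4.85 × 10^15.

4.85 × 10^15 photons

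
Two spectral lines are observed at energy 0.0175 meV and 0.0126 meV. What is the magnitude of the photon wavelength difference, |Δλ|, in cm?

2.76 cm

Using λ = hc/E: λ₁ = 0.07085 m, λ₂ = 0.09840 m.
|Δλ| = |0.07085 − 0.09840| = 0.0276 m = 2.76 cm.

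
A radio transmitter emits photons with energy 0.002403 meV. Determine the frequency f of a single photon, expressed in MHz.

581 MHz

First convert: E = 0.002403 meV = 3.8500 × 10^-25 J.
For a photon f = E/h, so f = 5.810 × 10^8 Hz.
Converting to MHz: f = 581.0 MHz ≈ 581 MHz.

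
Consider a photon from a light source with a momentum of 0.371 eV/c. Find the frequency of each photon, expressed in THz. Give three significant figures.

89.7 THz

(h = 6.62607015e-34 J·s, c = 2.99792458e8 m/s, 1 eV = 1.602176634e-19 J.)
First convert: p = 0.371 eV/c = 1.9827e-28 kg·m/s.
Since f = pc/h for a photon, f = 8.971e13 Hz.
Converting to THz: f = 89.71 THz ≈ 89.7 THz.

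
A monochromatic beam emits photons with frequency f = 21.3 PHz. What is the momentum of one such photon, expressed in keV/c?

0.0881 keV/c

(h = 6.62607015e-34 J·s, c = 2.99792458e8 m/s, 1 eV = 1.602176634e-19 J.)
In SI units: f = 21.3 PHz = 2.13e16 Hz.
For a photon p = hf/c, so p = 4.708e-26 kg·m/s.
Converting to keV/c: p = 0.08809 keV/c ≈ 0.0881 keV/c.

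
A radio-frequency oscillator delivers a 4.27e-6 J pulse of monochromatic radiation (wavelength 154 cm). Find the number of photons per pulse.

Per-photon energy: E = 1.290e-25 J (from wavelength = 154 cm).
N = E_total / E_photon = 4.27e-6 J / 1.290e-25 J = 3.31e19.

3.31e19 photons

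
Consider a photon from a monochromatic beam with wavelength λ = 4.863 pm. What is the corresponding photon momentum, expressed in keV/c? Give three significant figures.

First convert: λ = 4.863 pm = 4.863e-12 m.
Since p = h/λ for a photon, p = 1.363e-22 kg·m/s.
Converting to keV/c: p = 255.0 keV/c ≈ 255 keV/c.

255 keV/c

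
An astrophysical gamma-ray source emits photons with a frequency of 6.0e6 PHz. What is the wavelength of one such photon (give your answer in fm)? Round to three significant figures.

50.0 fm

First convert: f = 6.0e6 PHz = 6.0e21 Hz.
The photon relation is λ = c/f, giving λ = 4.997e-14 m.
Converting to fm: λ = 49.97 fm ≈ 50.0 fm.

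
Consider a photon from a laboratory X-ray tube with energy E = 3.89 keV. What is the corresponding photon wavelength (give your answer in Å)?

In SI units: E = 3.89 keV = 6.2325e-16 J.
For a photon λ = hc/E, so λ = 3.187e-10 m.
Converting to Å: λ = 3.187 Å ≈ 3.19 Å.

3.19 Å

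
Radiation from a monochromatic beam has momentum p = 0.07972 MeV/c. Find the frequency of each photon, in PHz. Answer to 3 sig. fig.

Convert to SI: p = 0.07972 MeV/c = 4.2605e-23 kg·m/s.
Since f = pc/h for a photon, f = 1.928e19 Hz.
Converting to PHz: f = 19280 PHz ≈ 1.93e4 PHz.

1.93e4 PHz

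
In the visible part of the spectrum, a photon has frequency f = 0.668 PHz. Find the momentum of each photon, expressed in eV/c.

2.76 eV/c

Take h = 6.62607015 × 10^-34 J·s, c = 2.99792458 × 10^8 m/s, 1 eV = 1.602176634 × 10^-19 J.
In SI units: f = 0.668 PHz = 6.68 × 10^14 Hz.
For a photon p = hf/c, so p = 1.476 × 10^-27 kg·m/s.
Converting to eV/c: p = 2.763 eV/c ≈ 2.76 eV/c.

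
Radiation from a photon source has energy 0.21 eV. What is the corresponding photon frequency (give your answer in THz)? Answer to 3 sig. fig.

50.8 THz

Use h = 6.62607015e-34 J·s, 1 eV = 1.602176634e-19 J.
Convert to SI: E = 0.21 eV = 3.3646e-20 J.
Apply f = E/h: f = 5.078e13 Hz.
Converting to THz: f = 50.78 THz ≈ 50.8 THz.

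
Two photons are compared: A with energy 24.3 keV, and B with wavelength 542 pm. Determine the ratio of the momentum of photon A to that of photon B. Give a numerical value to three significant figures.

p_A = 1.299e-23 kg·m/s (from energy = 24.3 keV, via p = E/c).
p_B = 1.223e-24 kg·m/s (from wavelength = 542 pm, via p = h/λ).
Ratio = 1.299e-23 / 1.223e-24 = 10.6.

10.6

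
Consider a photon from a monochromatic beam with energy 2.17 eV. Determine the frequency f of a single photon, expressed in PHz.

First convert: E = 2.17 eV = 3.4767·10^-19 J.
The photon relation is f = E/h, giving f = 5.247·10^14 Hz.
Converting to PHz: f = 0.5247 PHz ≈ 0.525 PHz.

0.525 PHz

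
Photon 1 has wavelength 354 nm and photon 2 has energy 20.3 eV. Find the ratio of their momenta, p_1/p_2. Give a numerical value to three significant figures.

p_1 = 1.872 × 10^-27 kg·m/s (from wavelength = 354 nm, via p = h/λ).
p_2 = 1.085 × 10^-26 kg·m/s (from energy = 20.3 eV, via p = E/c).
Ratio = 1.872 × 10^-27 / 1.085 × 10^-26 = 0.173.

0.173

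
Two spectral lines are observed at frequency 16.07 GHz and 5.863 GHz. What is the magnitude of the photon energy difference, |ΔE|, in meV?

0.0422 meV

Using E = hf: E₁ = 1.0648e-23 J, E₂ = 3.8849e-24 J.
|ΔE| = |1.0648e-23 − 3.8849e-24| = 6.76e-24 J = 0.0422 meV.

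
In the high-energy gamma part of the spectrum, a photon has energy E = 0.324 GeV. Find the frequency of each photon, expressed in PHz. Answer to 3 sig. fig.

7.83e7 PHz

First convert: E = 0.324 GeV = 5.1911e-11 J.
The photon relation is f = E/h, giving f = 7.834e22 Hz.
Converting to PHz: f = 7.834e7 PHz ≈ 7.83e7 PHz.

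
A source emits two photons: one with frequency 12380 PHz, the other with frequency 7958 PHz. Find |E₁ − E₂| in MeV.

0.0183 MeV

Using E = hf: E₁ = 8.2031 × 10^-15 J, E₂ = 5.2730 × 10^-15 J.
|ΔE| = |8.2031 × 10^-15 − 5.2730 × 10^-15| = 2.93 × 10^-15 J = 0.0183 MeV.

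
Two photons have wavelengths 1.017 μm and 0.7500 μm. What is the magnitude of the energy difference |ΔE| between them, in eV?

Using E = hc/λ: E₁ = 1.9532·10^-19 J, E₂ = 2.6486·10^-19 J.
|ΔE| = |1.9532·10^-19 − 2.6486·10^-19| = 6.95·10^-20 J = 0.434 eV.

0.434 eV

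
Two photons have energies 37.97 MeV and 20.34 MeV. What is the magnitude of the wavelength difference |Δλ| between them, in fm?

28.3 fm

Using λ = hc/E: λ₁ = 3.2653e-14 m, λ₂ = 6.0956e-14 m.
|Δλ| = |3.2653e-14 − 6.0956e-14| = 2.83e-14 m = 28.3 fm.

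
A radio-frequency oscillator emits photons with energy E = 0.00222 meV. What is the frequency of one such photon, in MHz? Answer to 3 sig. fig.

In SI units: E = 0.00222 meV = 3.5568 × 10^-25 J.
For a photon f = E/h, so f = 5.368 × 10^8 Hz.
Converting to MHz: f = 536.8 MHz ≈ 537 MHz.

537 MHz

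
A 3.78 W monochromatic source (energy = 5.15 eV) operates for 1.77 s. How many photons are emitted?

Total energy: E_total = P·t = 3.78 × 1.77 = 6.691 J.
Per-photon energy: E = 8.251e-19 J.
N = E_total / E_photon = 8.11e18.

8.11e18 photons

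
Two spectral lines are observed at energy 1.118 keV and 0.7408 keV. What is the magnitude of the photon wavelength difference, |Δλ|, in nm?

0.565 nm

Using λ = hc/E: λ₁ = 1.1090e-9 m, λ₂ = 1.6737e-9 m.
|Δλ| = |1.1090e-9 − 1.6737e-9| = 5.65e-10 m = 0.565 nm.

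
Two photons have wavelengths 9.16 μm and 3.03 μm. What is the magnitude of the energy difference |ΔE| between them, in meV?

Using E = hc/λ: E₁ = 2.169 × 10^-20 J, E₂ = 6.556 × 10^-20 J.
|ΔE| = |2.169 × 10^-20 − 6.556 × 10^-20| = 4.39 × 10^-20 J = 274 meV.

274 meV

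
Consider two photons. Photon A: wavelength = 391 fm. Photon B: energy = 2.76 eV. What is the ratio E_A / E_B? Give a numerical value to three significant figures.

E_A = 5.080 × 10^-13 J (from wavelength = 391 fm, via E = hc/λ).
E_B = 4.422 × 10^-19 J (from energy = 2.76 eV, via E given directly).
Ratio = 5.080 × 10^-13 / 4.422 × 10^-19 = 1.15 × 10^6.

1.15 × 10^6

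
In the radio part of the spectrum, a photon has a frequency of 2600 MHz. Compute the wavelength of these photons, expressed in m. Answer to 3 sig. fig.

(c = 2.99792458e8 m/s.)
First convert: f = 2600 MHz = 2.6e9 Hz.
Apply λ = c/f: λ = 0.1153 m.
So λ ≈ 0.115 m.

0.115 m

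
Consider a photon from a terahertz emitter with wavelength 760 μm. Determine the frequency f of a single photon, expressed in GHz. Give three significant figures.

(c = 2.99792458e8 m/s.)
First convert: λ = 760 μm = 7.6e-4 m.
The photon relation is f = c/λ, giving f = 3.945e11 Hz.
Converting to GHz: f = 394.5 GHz ≈ 394 GHz.

394 GHz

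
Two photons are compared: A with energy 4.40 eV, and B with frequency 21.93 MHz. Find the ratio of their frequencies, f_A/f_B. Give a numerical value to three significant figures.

f_A = 1.064 × 10^15 Hz (from energy = 4.40 eV, via f = E/h).
f_B = 2.193 × 10^7 Hz (from frequency = 21.93 MHz, via f given directly).
Ratio = 1.064 × 10^15 / 2.193 × 10^7 = 4.85 × 10^7.

4.85 × 10^7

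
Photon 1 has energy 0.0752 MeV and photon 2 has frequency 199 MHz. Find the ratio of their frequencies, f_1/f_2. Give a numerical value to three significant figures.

f_1 = 1.818e19 Hz (from energy = 0.0752 MeV, via f = E/h).
f_2 = 1.990e8 Hz (from frequency = 199 MHz, via f given directly).
Ratio = 1.818e19 / 1.990e8 = 9.14e10.

9.14e10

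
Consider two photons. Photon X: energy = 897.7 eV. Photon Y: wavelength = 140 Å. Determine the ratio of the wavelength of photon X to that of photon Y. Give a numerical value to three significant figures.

λ_X = 1.381e-9 m (from energy = 897.7 eV, via λ = hc/E).
λ_Y = 1.400e-8 m (from wavelength = 140 Å, via λ given directly).
Ratio = 1.381e-9 / 1.400e-8 = 0.0987.

0.0987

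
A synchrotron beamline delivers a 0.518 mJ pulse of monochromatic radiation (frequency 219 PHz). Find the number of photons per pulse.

Per-photon energy: E = 1.451 × 10^-16 J (from frequency = 219 PHz).
N = E_total / E_photon = 5.18 × 10^-4 J / 1.451 × 10^-16 J = 3.57 × 10^12.

3.57 × 10^12 photons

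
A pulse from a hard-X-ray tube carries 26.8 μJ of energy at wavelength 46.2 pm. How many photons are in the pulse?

6.23 × 10^9 photons

Per-photon energy: E = 4.300 × 10^-15 J (from wavelength = 46.2 pm).
N = E_total / E_photon = 2.68 × 10^-5 J / 4.300 × 10^-15 J = 6.23 × 10^9.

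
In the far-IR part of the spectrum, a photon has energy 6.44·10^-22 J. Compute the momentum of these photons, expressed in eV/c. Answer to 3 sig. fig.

4.02·10^-3 eV/c

Use c = 2.99792458·10^8 m/s, 1 eV = 1.602176634·10^-19 J.
The photon relation is p = E/c, giving p = 2.148·10^-30 kg·m/s.
Converting to eV/c: p = 0.004020 eV/c ≈ 4.02·10^-3 eV/c.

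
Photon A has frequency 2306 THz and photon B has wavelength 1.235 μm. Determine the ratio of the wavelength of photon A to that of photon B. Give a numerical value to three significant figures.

0.105

λ_A = 1.300 × 10^-7 m (from frequency = 2306 THz, via λ = c/f).
λ_B = 1.235 × 10^-6 m (from wavelength = 1.235 μm, via λ given directly).
Ratio = 1.300 × 10^-7 / 1.235 × 10^-6 = 0.105.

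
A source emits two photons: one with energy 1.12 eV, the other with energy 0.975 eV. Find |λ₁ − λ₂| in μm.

0.165 μm

Using λ = hc/E: λ₁ = 1.107 × 10^-6 m, λ₂ = 1.272 × 10^-6 m.
|Δλ| = |1.107 × 10^-6 − 1.272 × 10^-6| = 1.65 × 10^-7 m = 0.165 μm.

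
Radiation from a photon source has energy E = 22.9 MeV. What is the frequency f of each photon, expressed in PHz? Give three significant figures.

Take h = 6.62607015e-34 J·s, 1 eV = 1.602176634e-19 J.
Convert to SI: E = 22.9 MeV = 3.6690e-12 J.
For a photon f = E/h, so f = 5.537e21 Hz.
Converting to PHz: f = 5.537e6 PHz ≈ 5.54e6 PHz.

5.54e6 PHz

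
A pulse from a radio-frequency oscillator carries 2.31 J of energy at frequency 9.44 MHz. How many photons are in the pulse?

3.69e26 photons

Per-photon energy: E = 6.255e-27 J (from frequency = 9.44 MHz).
N = E_total / E_photon = 2.31 J / 6.255e-27 J = 3.69e26.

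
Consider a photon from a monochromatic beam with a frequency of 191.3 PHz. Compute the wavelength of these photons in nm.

Convert to SI: f = 191.3 PHz = 1.913 × 10^17 Hz.
Since λ = c/f for a photon, λ = 1.567 × 10^-9 m.
Converting to nm: λ = 1.567 nm ≈ 1.57 nm.

1.57 nm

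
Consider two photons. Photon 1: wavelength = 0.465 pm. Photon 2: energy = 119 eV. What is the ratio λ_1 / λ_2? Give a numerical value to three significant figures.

4.46 × 10^-5

λ_1 = 4.650 × 10^-13 m (from wavelength = 0.465 pm, via λ given directly).
λ_2 = 1.042 × 10^-8 m (from energy = 119 eV, via λ = hc/E).
Ratio = 4.650 × 10^-13 / 1.042 × 10^-8 = 4.46 × 10^-5.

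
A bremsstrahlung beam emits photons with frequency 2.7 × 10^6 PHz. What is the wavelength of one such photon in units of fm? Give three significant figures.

Use c = 2.99792458 × 10^8 m/s.
In SI units: f = 2.7 × 10^6 PHz = 2.7 × 10^21 Hz.
For a photon λ = c/f, so λ = 1.110 × 10^-13 m.
Converting to fm: λ = 111.0 fm ≈ 111 fm.

111 fm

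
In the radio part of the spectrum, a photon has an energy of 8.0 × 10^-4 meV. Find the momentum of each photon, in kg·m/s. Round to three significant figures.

4.28 × 10^-34 kg·m/s

First convert: E = 8.0 × 10^-4 meV = 1.2817 × 10^-25 J.
Apply p = E/c: p = 4.275 × 10^-34 kg·m/s.
So p ≈ 4.28 × 10^-34 kg·m/s.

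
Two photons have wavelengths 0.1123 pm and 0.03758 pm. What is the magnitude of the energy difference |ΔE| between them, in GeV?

Using E = hc/λ: E₁ = 1.7689e-12 J, E₂ = 5.2859e-12 J.
|ΔE| = |1.7689e-12 − 5.2859e-12| = 3.52e-12 J = 0.0220 GeV.

0.0220 GeV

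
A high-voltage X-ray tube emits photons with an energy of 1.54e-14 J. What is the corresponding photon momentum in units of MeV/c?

0.0961 MeV/c

Take c = 2.99792458e8 m/s, 1 eV = 1.602176634e-19 J.
For a photon p = E/c, so p = 5.137e-23 kg·m/s.
Converting to MeV/c: p = 0.09612 MeV/c ≈ 0.0961 MeV/c.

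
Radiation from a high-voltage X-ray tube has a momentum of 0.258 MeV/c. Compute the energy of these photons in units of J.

4.13e-14 J

Use c = 2.99792458e8 m/s, 1 eV = 1.602176634e-19 J.
Convert to SI: p = 0.258 MeV/c = 1.3788e-22 kg·m/s.
Apply E = pc: E = 4.134e-14 J.
So E ≈ 4.13e-14 J.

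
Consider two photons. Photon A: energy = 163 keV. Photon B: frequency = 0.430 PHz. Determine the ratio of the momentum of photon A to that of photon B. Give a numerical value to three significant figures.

9.17·10^4

p_A = 8.711·10^-23 kg·m/s (from energy = 163 keV, via p = E/c).
p_B = 9.504·10^-28 kg·m/s (from frequency = 0.430 PHz, via p = hf/c).
Ratio = 8.711·10^-23 / 9.504·10^-28 = 9.17·10^4.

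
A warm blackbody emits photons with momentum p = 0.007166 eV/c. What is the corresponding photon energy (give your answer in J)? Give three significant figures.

Take c = 2.99792458e8 m/s, 1 eV = 1.602176634e-19 J.
Convert to SI: p = 0.007166 eV/c = 3.8297e-30 kg·m/s.
Since E = pc for a photon, E = 1.148e-21 J.
So E ≈ 1.15e-21 J.

1.15e-21 J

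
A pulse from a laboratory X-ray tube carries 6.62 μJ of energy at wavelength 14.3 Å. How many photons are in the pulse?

Per-photon energy: E = 1.389 × 10^-16 J (from wavelength = 14.3 Å).
N = E_total / E_photon = 6.62 × 10^-6 J / 1.389 × 10^-16 J = 4.77 × 10^10.

4.77 × 10^10 photons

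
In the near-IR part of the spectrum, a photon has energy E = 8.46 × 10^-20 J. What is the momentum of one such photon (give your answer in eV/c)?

Use c = 2.99792458 × 10^8 m/s, 1 eV = 1.602176634 × 10^-19 J.
Since p = E/c for a photon, p = 2.822 × 10^-28 kg·m/s.
Converting to eV/c: p = 0.5280 eV/c ≈ 0.528 eV/c.

0.528 eV/c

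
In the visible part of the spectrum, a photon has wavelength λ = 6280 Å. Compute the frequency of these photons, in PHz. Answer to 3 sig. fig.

Convert to SI: λ = 6280 Å = 6.28e-7 m.
Since f = c/λ for a photon, f = 4.774e14 Hz.
Converting to PHz: f = 0.4774 PHz ≈ 0.477 PHz.

0.477 PHz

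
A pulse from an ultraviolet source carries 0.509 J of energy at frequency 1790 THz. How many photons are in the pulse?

Per-photon energy: E = 1.186e-18 J (from frequency = 1790 THz).
N = E_total / E_photon = 0.509 J / 1.186e-18 J = 4.29e17.

4.29e17 photons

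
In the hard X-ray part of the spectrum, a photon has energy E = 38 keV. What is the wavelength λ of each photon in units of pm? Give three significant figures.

(h = 6.62607015·10^-34 J·s, c = 2.99792458·10^8 m/s, 1 eV = 1.602176634·10^-19 J.)
Convert to SI: E = 38 keV = 6.0883·10^-15 J.
Since λ = hc/E for a photon, λ = 3.263·10^-11 m.
Converting to pm: λ = 32.63 pm ≈ 32.6 pm.

32.6 pm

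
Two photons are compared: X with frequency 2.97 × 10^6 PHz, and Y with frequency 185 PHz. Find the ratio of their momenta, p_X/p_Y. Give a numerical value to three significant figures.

1.61 × 10^4

p_X = 6.564 × 10^-21 kg·m/s (from frequency = 2.97 × 10^6 PHz, via p = hf/c).
p_Y = 4.089 × 10^-25 kg·m/s (from frequency = 185 PHz, via p = hf/c).
Ratio = 6.564 × 10^-21 / 4.089 × 10^-25 = 1.61 × 10^4.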